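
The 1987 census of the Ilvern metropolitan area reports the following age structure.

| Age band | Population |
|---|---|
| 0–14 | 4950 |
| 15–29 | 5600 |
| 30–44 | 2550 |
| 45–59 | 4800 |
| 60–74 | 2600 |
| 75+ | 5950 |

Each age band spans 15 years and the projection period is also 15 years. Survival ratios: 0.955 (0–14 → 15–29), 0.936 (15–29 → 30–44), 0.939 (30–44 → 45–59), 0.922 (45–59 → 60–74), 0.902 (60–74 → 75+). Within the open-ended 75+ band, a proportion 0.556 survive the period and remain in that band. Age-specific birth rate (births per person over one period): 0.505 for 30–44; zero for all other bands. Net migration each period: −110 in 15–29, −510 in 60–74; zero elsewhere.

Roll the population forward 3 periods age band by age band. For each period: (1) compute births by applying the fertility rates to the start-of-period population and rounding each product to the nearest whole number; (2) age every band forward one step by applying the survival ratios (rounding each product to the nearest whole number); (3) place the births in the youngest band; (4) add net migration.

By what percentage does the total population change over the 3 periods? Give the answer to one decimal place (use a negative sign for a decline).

Period 1.
Births: 2550 × 0.505 = 1288
15–29: 4950 × 0.955 = 4727
30–44: 5600 × 0.936 = 5242
45–59: 2550 × 0.939 = 2394
60–74: 4800 × 0.922 = 4426
75+: 2600 × 0.902 + 5950 × 0.556 = 2345 + 3308 = 5653
Net migration: 15–29 − 110 → 4617; 60–74 − 510 → 3916
Population now: 0–14=1288, 15–29=4617, 30–44=5242, 45–59=2394, 60–74=3916, 75+=5653
Period 2.
Births: 5242 × 0.505 = 2647
15–29: 1288 × 0.955 = 1230
30–44: 4617 × 0.936 = 4322
45–59: 5242 × 0.939 = 4922
60–74: 2394 × 0.922 = 2207
75+: 3916 × 0.902 + 5653 × 0.556 = 3532 + 3143 = 6675
Net migration: 15–29 − 110 → 1120; 60–74 − 510 → 1697
Population now: 0–14=2647, 15–29=1120, 30–44=4322, 45–59=4922, 60–74=1697, 75+=6675
Period 3.
Births: 4322 × 0.505 = 2183
15–29: 2647 × 0.955 = 2528
30–44: 1120 × 0.936 = 1048
45–59: 4322 × 0.939 = 4058
60–74: 4922 × 0.922 = 4538
75+: 1697 × 0.902 + 6675 × 0.556 = 1531 + 3711 = 5242
Net migration: 15–29 − 110 → 2418; 60–74 − 510 → 4028
Population now: 0–14=2183, 15–29=2418, 30–44=1048, 45–59=4058, 60–74=4028, 75+=5242
Total: 26450 → 18977; change = -7473; percentage change = -28.3%

-28.3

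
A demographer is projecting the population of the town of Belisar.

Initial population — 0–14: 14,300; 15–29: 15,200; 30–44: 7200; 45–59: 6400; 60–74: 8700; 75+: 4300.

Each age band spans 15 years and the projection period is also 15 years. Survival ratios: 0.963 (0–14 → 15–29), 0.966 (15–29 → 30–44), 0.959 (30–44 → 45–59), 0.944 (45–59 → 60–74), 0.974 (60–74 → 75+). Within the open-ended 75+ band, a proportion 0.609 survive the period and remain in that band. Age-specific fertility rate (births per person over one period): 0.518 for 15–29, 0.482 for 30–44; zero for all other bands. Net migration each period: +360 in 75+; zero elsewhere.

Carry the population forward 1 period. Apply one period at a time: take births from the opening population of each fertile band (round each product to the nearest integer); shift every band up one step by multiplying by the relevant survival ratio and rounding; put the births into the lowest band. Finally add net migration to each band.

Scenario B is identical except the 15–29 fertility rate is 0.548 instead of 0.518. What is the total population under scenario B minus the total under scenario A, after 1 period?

— Period 1 —
Births: 15200 × 0.518 = 7874, 7200 × 0.482 = 3470 → 11344
15–29: 14300 × 0.963 = 13771
30–44: 15200 × 0.966 = 14683
45–59: 7200 × 0.959 = 6905
60–74: 6400 × 0.944 = 6042
75+: 8700 × 0.974 + 4300 × 0.609 = 8474 + 2619 = 11093
Net migration: 75+ + 360 → 11453
Giving 11344 / 13771 / 14683 / 6905 / 6042 / 11453.
Scenario A total after 1 period: 64198
Scenario B projection —
— Period 1 —
Births: 15200 × 0.548 = 8330, 7200 × 0.482 = 3470 → 11800
15–29: 14300 × 0.963 = 13771
30–44: 15200 × 0.966 = 14683
45–59: 7200 × 0.959 = 6905
60–74: 6400 × 0.944 = 6042
75+: 8700 × 0.974 + 4300 × 0.609 = 8474 + 2619 = 11093
Net migration: 75+ + 360 → 11453
Giving 11800 / 13771 / 14683 / 6905 / 6042 / 11453.
Scenario B total after 1 period: 64654
Difference B − A = 64654 − 64198 = 456

456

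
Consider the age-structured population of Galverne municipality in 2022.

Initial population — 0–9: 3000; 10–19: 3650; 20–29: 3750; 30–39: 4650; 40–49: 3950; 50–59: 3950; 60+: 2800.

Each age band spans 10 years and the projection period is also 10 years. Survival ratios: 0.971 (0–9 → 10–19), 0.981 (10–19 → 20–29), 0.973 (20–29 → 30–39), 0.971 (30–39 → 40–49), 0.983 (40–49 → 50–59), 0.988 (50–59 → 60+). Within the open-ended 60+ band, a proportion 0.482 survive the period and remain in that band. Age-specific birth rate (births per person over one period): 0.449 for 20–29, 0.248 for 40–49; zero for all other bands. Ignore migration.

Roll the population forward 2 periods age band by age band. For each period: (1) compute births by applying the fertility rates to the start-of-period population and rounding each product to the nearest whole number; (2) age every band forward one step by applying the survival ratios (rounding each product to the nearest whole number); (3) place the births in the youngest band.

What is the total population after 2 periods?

26006

Period 1.
Births: 3750 × 0.449 = 1684 ; 3950 × 0.248 = 980 ⇒ total 2664
10–19: 3000 × 0.971 = 2913
20–29: 3650 × 0.981 = 3581
30–39: 3750 × 0.973 = 3649
40–49: 4650 × 0.971 = 4515
50–59: 3950 × 0.983 = 3883
60+: 3950 × 0.988 + 2800 × 0.482 = 3903 + 1350 = 5253
→ [2664, 2913, 3581, 3649, 4515, 3883, 5253]
Period 2.
Births: 3581 × 0.449 = 1608 ; 4515 × 0.248 = 1120 ⇒ total 2728
10–19: 2664 × 0.971 = 2587
20–29: 2913 × 0.981 = 2858
30–39: 3581 × 0.973 = 3484
40–49: 3649 × 0.971 = 3543
50–59: 4515 × 0.983 = 4438
60+: 3883 × 0.988 + 5253 × 0.482 = 3836 + 2532 = 6368
→ [2728, 2587, 2858, 3484, 3543, 4438, 6368]
Total after period 2: 2728 + 2587 + 2858 + 3484 + 3543 + 4438 + 6368 = 26006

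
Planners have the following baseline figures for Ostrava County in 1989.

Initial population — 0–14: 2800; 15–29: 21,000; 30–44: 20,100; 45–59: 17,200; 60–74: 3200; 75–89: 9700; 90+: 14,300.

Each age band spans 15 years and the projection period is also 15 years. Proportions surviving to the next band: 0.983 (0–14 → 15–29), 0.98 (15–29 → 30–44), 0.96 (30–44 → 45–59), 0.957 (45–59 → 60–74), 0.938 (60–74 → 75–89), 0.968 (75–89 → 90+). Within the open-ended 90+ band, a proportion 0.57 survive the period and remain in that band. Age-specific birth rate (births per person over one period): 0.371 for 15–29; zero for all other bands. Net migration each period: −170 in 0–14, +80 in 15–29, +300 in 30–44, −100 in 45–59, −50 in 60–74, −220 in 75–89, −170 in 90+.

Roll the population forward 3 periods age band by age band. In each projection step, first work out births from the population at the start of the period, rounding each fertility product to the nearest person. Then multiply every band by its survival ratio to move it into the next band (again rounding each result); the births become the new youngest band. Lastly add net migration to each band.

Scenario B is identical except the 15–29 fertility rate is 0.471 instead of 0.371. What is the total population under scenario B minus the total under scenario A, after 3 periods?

Numbering the bands 1..7 from youngest to oldest:
After projecting period 1:
Births: 21000 * 0.371 = 7791
Band 2: 2800 * 0.983 = 2752
Band 3: 21000 * 0.98 = 20580
Band 4: 20100 * 0.96 = 19296
Band 5: 17200 * 0.957 = 16460
Band 6: 3200 * 0.938 = 3002
Band 7: 9700 * 0.968 + 14300 * 0.57 = 9390 + 8151 = 17541
Net migration: Band 1 − 170 → 7621; Band 2 + 80 → 2832; Band 3 + 300 → 20880; Band 4 − 100 → 19196; Band 5 − 50 → 16410; Band 6 − 220 → 2782; Band 7 − 170 → 17371
End of period: [7621, 2832, 20880, 19196, 16410, 2782, 17371]
After projecting period 2:
Births: 2832 * 0.371 = 1051
Band 2: 7621 * 0.983 = 7491
Band 3: 2832 * 0.98 = 2775
Band 4: 20880 * 0.96 = 20045
Band 5: 19196 * 0.957 = 18371
Band 6: 16410 * 0.938 = 15393
Band 7: 2782 * 0.968 + 17371 * 0.57 = 2693 + 9901 = 12594
Net migration: Band 1 − 170 → 881; Band 2 + 80 → 7571; Band 3 + 300 → 3075; Band 4 − 100 → 19945; Band 5 − 50 → 18321; Band 6 − 220 → 15173; Band 7 − 170 → 12424
End of period: [881, 7571, 3075, 19945, 18321, 15173, 12424]
After projecting period 3:
Births: 7571 * 0.371 = 2809
Band 2: 881 * 0.983 = 866
Band 3: 7571 * 0.98 = 7420
Band 4: 3075 * 0.96 = 2952
Band 5: 19945 * 0.957 = 19087
Band 6: 18321 * 0.938 = 17185
Band 7: 15173 * 0.968 + 12424 * 0.57 = 14687 + 7082 = 21769
Net migration: Band 1 − 170 → 2639; Band 2 + 80 → 946; Band 3 + 300 → 7720; Band 4 − 100 → 2852; Band 5 − 50 → 19037; Band 6 − 220 → 16965; Band 7 − 170 → 21599
End of period: [2639, 946, 7720, 2852, 19037, 16965, 21599]
Scenario A total after 3 periods: 71758
Scenario B projection —
After projecting period 1:
Births: 21000 * 0.471 = 9891
Band 2: 2800 * 0.983 = 2752
Band 3: 21000 * 0.98 = 20580
Band 4: 20100 * 0.96 = 19296
Band 5: 17200 * 0.957 = 16460
Band 6: 3200 * 0.938 = 3002
Band 7: 9700 * 0.968 + 14300 * 0.57 = 9390 + 8151 = 17541
Net migration: Band 1 − 170 → 9721; Band 2 + 80 → 2832; Band 3 + 300 → 20880; Band 4 − 100 → 19196; Band 5 − 50 → 16410; Band 6 − 220 → 2782; Band 7 − 170 → 17371
End of period: [9721, 2832, 20880, 19196, 16410, 2782, 17371]
After projecting period 2:
Births: 2832 * 0.471 = 1334
Band 2: 9721 * 0.983 = 9556
Band 3: 2832 * 0.98 = 2775
Band 4: 20880 * 0.96 = 20045
Band 5: 19196 * 0.957 = 18371
Band 6: 16410 * 0.938 = 15393
Band 7: 2782 * 0.968 + 17371 * 0.57 = 2693 + 9901 = 12594
Net migration: Band 1 − 170 → 1164; Band 2 + 80 → 9636; Band 3 + 300 → 3075; Band 4 − 100 → 19945; Band 5 − 50 → 18321; Band 6 − 220 → 15173; Band 7 − 170 → 12424
End of period: [1164, 9636, 3075, 19945, 18321, 15173, 12424]
After projecting period 3:
Births: 9636 * 0.471 = 4539
Band 2: 1164 * 0.983 = 1144
Band 3: 9636 * 0.98 = 9443
Band 4: 3075 * 0.96 = 2952
Band 5: 19945 * 0.957 = 19087
Band 6: 18321 * 0.938 = 17185
Band 7: 15173 * 0.968 + 12424 * 0.57 = 14687 + 7082 = 21769
Net migration: Band 1 − 170 → 4369; Band 2 + 80 → 1224; Band 3 + 300 → 9743; Band 4 − 100 → 2852; Band 5 − 50 → 19037; Band 6 − 220 → 16965; Band 7 − 170 → 21599
End of period: [4369, 1224, 9743, 2852, 19037, 16965, 21599]
Scenario B total after 3 periods: 75789
Difference B − A = 75789 − 71758 = 4031

4031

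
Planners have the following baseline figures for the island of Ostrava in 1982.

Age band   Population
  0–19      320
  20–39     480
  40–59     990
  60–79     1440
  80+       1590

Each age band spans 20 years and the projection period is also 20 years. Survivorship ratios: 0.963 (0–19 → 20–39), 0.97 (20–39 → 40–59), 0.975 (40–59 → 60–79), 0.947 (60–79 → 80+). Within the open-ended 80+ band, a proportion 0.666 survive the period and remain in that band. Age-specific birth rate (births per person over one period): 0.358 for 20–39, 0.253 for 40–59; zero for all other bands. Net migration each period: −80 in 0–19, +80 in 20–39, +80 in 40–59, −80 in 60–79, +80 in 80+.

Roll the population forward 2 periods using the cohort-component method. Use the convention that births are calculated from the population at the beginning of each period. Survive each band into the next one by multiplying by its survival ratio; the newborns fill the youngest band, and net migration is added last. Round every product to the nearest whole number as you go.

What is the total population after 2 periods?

Let band 1 be 0–19 through band 5 = 80+.
After projecting period 1:
Births: 480 × 0.358 = 172  |  990 × 0.253 = 250 → total 422
Band 2: 320 × 0.963 = 308
Band 3: 480 × 0.97 = 466
Band 4: 990 × 0.975 = 965
Band 5: 1440 × 0.947 + 1590 × 0.666 = 1364 + 1059 = 2423
Net migration: Band 1 − 80 → 342; Band 2 + 80 → 388; Band 3 + 80 → 546; Band 4 − 80 → 885; Band 5 + 80 → 2503
End of period: [342, 388, 546, 885, 2503]
After projecting period 2:
Births: 388 × 0.358 = 139  |  546 × 0.253 = 138 → total 277
Band 2: 342 × 0.963 = 329
Band 3: 388 × 0.97 = 376
Band 4: 546 × 0.975 = 532
Band 5: 885 × 0.947 + 2503 × 0.666 = 838 + 1667 = 2505
Net migration: Band 1 − 80 → 197; Band 2 + 80 → 409; Band 3 + 80 → 456; Band 4 − 80 → 452; Band 5 + 80 → 2585
End of period: [197, 409, 456, 452, 2585]
Total after period 2: 197 + 409 + 456 + 452 + 2585 = 4099

4099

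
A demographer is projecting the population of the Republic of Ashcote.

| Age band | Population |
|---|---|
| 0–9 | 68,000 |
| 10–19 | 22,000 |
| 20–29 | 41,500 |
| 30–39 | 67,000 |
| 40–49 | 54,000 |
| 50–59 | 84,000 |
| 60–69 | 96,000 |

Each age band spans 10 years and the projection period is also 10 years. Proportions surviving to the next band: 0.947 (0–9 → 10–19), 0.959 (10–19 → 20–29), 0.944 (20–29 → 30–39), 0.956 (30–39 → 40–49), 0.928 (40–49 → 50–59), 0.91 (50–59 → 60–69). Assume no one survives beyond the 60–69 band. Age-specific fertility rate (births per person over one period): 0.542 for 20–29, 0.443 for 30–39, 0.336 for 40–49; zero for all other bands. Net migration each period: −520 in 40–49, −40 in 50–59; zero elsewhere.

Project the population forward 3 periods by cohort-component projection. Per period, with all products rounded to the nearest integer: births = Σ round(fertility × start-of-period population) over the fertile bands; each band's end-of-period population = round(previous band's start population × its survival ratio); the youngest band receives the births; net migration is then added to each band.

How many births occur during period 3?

54704

[period 1]
Births: 41500 × 0.542 = 22493, 67000 × 0.443 = 29681, 54000 × 0.336 = 18144 → total 70318
10–19: 68000 × 0.947 = 64396
20–29: 22000 × 0.959 = 21098
30–39: 41500 × 0.944 = 39176
40–49: 67000 × 0.956 = 64052
50–59: 54000 × 0.928 = 50112
60–69: 84000 × 0.91 = 76440
Net migration: 40–49 − 520 → 63532; 50–59 − 40 → 50072
Population now: 0–9=70318, 10–19=64396, 20–29=21098, 30–39=39176, 40–49=63532, 50–59=50072, 60–69=76440
[period 2]
Births: 21098 × 0.542 = 11435, 39176 × 0.443 = 17355, 63532 × 0.336 = 21347 → total 50137
10–19: 70318 × 0.947 = 66591
20–29: 64396 × 0.959 = 61756
30–39: 21098 × 0.944 = 19917
40–49: 39176 × 0.956 = 37452
50–59: 63532 × 0.928 = 58958
60–69: 50072 × 0.91 = 45566
Net migration: 40–49 − 520 → 36932; 50–59 − 40 → 58918
Population now: 0–9=50137, 10–19=66591, 20–29=61756, 30–39=19917, 40–49=36932, 50–59=58918, 60–69=45566
[period 3]
Births: 61756 × 0.542 = 33472, 19917 × 0.443 = 8823, 36932 × 0.336 = 12409 → total 54704
10–19: 50137 × 0.947 = 47480
20–29: 66591 × 0.959 = 63861
30–39: 61756 × 0.944 = 58298
40–49: 19917 × 0.956 = 19041
50–59: 36932 × 0.928 = 34273
60–69: 58918 × 0.91 = 53615
Net migration: 40–49 − 520 → 18521; 50–59 − 40 → 34233
Population now: 0–9=54704, 10–19=47480, 20–29=63861, 30–39=58298, 40–49=18521, 50–59=34233, 60–69=53615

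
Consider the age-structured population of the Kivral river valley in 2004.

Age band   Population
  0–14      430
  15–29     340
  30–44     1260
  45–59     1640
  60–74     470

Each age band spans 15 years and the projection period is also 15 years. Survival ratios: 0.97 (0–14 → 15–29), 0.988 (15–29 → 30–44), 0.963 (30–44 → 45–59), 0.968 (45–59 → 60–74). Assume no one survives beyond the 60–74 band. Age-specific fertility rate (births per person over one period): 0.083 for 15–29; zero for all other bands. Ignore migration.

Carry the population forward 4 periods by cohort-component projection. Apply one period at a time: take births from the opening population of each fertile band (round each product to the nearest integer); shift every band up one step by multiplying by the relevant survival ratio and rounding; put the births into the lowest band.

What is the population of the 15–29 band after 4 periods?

2

After projecting period 1:
Births: 340 × 0.083 = 28
15–29: 430 × 0.97 = 417
30–44: 340 × 0.988 = 336
45–59: 1260 × 0.963 = 1213
60–74: 1640 × 0.968 = 1588
Giving 28 / 417 / 336 / 1213 / 1588.
After projecting period 2:
Births: 417 × 0.083 = 35
15–29: 28 × 0.97 = 27
30–44: 417 × 0.988 = 412
45–59: 336 × 0.963 = 324
60–74: 1213 × 0.968 = 1174
Giving 35 / 27 / 412 / 324 / 1174.
After projecting period 3:
Births: 27 × 0.083 = 2
15–29: 35 × 0.97 = 34
30–44: 27 × 0.988 = 27
45–59: 412 × 0.963 = 397
60–74: 324 × 0.968 = 314
Giving 2 / 34 / 27 / 397 / 314.
After projecting period 4:
Births: 34 × 0.083 = 3
15–29: 2 × 0.97 = 2
30–44: 34 × 0.988 = 34
45–59: 27 × 0.963 = 26
60–74: 397 × 0.968 = 384
Giving 3 / 2 / 34 / 26 / 384.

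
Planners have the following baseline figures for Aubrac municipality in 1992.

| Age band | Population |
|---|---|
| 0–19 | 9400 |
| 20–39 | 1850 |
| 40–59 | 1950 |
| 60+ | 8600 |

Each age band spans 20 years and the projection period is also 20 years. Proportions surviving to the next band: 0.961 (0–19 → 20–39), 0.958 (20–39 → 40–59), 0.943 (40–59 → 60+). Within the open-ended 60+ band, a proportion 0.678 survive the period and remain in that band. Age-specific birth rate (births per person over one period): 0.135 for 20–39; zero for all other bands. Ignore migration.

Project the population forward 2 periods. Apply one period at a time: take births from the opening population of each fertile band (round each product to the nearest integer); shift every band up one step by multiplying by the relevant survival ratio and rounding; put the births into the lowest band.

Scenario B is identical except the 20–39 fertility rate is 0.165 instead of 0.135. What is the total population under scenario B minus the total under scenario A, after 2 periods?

324

Call the bands 1 to 4, youngest first.
After projecting period 1:
Births: 1850 × 0.135 = 250
Band 2: 9400 × 0.961 = 9033
Band 3: 1850 × 0.958 = 1772
Band 4: 1950 × 0.943 + 8600 × 0.678 = 1839 + 5831 = 7670
Population now: 0–19=250, 20–39=9033, 40–59=1772, 60+=7670
After projecting period 2:
Births: 9033 × 0.135 = 1219
Band 2: 250 × 0.961 = 240
Band 3: 9033 × 0.958 = 8654
Band 4: 1772 × 0.943 + 7670 × 0.678 = 1671 + 5200 = 6871
Population now: 0–19=1219, 20–39=240, 40–59=8654, 60+=6871
Scenario A total after 2 periods: 16984
Scenario B projection —
After projecting period 1:
Births: 1850 × 0.165 = 305
Band 2: 9400 × 0.961 = 9033
Band 3: 1850 × 0.958 = 1772
Band 4: 1950 × 0.943 + 8600 × 0.678 = 1839 + 5831 = 7670
Population now: 0–19=305, 20–39=9033, 40–59=1772, 60+=7670
After projecting period 2:
Births: 9033 × 0.165 = 1490
Band 2: 305 × 0.961 = 293
Band 3: 9033 × 0.958 = 8654
Band 4: 1772 × 0.943 + 7670 × 0.678 = 1671 + 5200 = 6871
Population now: 0–19=1490, 20–39=293, 40–59=8654, 60+=6871
Scenario B total after 2 periods: 17308
Difference B − A = 17308 − 16984 = 324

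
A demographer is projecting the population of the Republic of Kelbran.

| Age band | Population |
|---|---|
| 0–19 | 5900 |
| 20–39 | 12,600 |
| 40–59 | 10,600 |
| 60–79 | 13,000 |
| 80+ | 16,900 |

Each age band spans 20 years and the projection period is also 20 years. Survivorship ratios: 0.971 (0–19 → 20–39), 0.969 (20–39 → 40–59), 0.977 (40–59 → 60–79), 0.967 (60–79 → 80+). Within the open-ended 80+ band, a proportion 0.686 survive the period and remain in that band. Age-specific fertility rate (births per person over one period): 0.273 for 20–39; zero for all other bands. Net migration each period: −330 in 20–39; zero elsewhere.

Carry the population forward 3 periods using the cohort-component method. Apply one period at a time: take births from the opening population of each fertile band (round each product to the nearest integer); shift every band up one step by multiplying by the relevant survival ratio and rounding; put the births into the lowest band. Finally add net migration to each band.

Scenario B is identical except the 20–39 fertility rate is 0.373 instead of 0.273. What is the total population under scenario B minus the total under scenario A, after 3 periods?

2468

Let band 1 be 0–19 through band 5 = 80+.
[period 1]
Births: 12600 × 0.273 = 3440
Band 2: 5900 × 0.971 = 5729
Band 3: 12600 × 0.969 = 12209
Band 4: 10600 × 0.977 = 10356
Band 5: 13000 × 0.967 + 16900 × 0.686 = 12571 + 11593 = 24164
Net migration: Band 2 − 330 → 5399
Population now: 0–19=3440, 20–39=5399, 40–59=12209, 60–79=10356, 80+=24164
[period 2]
Births: 5399 × 0.273 = 1474
Band 2: 3440 × 0.971 = 3340
Band 3: 5399 × 0.969 = 5232
Band 4: 12209 × 0.977 = 11928
Band 5: 10356 × 0.967 + 24164 × 0.686 = 10014 + 16577 = 26591
Net migration: Band 2 − 330 → 3010
Population now: 0–19=1474, 20–39=3010, 40–59=5232, 60–79=11928, 80+=26591
[period 3]
Births: 3010 × 0.273 = 822
Band 2: 1474 × 0.971 = 1431
Band 3: 3010 × 0.969 = 2917
Band 4: 5232 × 0.977 = 5112
Band 5: 11928 × 0.967 + 26591 × 0.686 = 11534 + 18241 = 29775
Net migration: Band 2 − 330 → 1101
Population now: 0–19=822, 20–39=1101, 40–59=2917, 60–79=5112, 80+=29775
Scenario A total after 3 periods: 39727
Scenario B projection —
[period 1]
Births: 12600 × 0.373 = 4700
Band 2: 5900 × 0.971 = 5729
Band 3: 12600 × 0.969 = 12209
Band 4: 10600 × 0.977 = 10356
Band 5: 13000 × 0.967 + 16900 × 0.686 = 12571 + 11593 = 24164
Net migration: Band 2 − 330 → 5399
Population now: 0–19=4700, 20–39=5399, 40–59=12209, 60–79=10356, 80+=24164
[period 2]
Births: 5399 × 0.373 = 2014
Band 2: 4700 × 0.971 = 4564
Band 3: 5399 × 0.969 = 5232
Band 4: 12209 × 0.977 = 11928
Band 5: 10356 × 0.967 + 24164 × 0.686 = 10014 + 16577 = 26591
Net migration: Band 2 − 330 → 4234
Population now: 0–19=2014, 20–39=4234, 40–59=5232, 60–79=11928, 80+=26591
[period 3]
Births: 4234 × 0.373 = 1579
Band 2: 2014 × 0.971 = 1956
Band 3: 4234 × 0.969 = 4103
Band 4: 5232 × 0.977 = 5112
Band 5: 11928 × 0.967 + 26591 × 0.686 = 11534 + 18241 = 29775
Net migration: Band 2 − 330 → 1626
Population now: 0–19=1579, 20–39=1626, 40–59=4103, 60–79=5112, 80+=29775
Scenario B total after 3 periods: 42195
Difference B − A = 42195 − 39727 = 2468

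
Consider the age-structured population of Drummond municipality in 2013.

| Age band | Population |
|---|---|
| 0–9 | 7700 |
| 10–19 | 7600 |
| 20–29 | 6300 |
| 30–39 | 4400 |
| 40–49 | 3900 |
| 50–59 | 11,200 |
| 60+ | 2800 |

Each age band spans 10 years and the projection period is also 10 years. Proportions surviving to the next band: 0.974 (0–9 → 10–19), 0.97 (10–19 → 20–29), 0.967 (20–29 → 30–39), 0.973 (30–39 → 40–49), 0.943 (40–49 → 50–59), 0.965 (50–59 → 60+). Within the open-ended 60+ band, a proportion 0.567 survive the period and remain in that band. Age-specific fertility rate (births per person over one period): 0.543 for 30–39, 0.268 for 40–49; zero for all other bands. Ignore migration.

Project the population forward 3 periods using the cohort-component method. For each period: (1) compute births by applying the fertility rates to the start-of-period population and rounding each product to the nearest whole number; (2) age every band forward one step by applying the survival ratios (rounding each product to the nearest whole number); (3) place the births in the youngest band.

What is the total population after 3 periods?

After projecting period 1:
Births: 4400 × 0.543 = 2389 ; 3900 × 0.268 = 1045 — total 3434
10–19: 7700 × 0.974 = 7500
20–29: 7600 × 0.97 = 7372
30–39: 6300 × 0.967 = 6092
40–49: 4400 × 0.973 = 4281
50–59: 3900 × 0.943 = 3678
60+: 11200 × 0.965 + 2800 × 0.567 = 10808 + 1588 = 12396
Giving 3434 / 7500 / 7372 / 6092 / 4281 / 3678 / 12396.
After projecting period 2:
Births: 6092 × 0.543 = 3308 ; 4281 × 0.268 = 1147 — total 4455
10–19: 3434 × 0.974 = 3345
20–29: 7500 × 0.97 = 7275
30–39: 7372 × 0.967 = 7129
40–49: 6092 × 0.973 = 5928
50–59: 4281 × 0.943 = 4037
60+: 3678 × 0.965 + 12396 × 0.567 = 3549 + 7029 = 10578
Giving 4455 / 3345 / 7275 / 7129 / 5928 / 4037 / 10578.
After projecting period 3:
Births: 7129 × 0.543 = 3871 ; 5928 × 0.268 = 1589 — total 5460
10–19: 4455 × 0.974 = 4339
20–29: 3345 × 0.97 = 3245
30–39: 7275 × 0.967 = 7035
40–49: 7129 × 0.973 = 6937
50–59: 5928 × 0.943 = 5590
60+: 4037 × 0.965 + 10578 × 0.567 = 3896 + 5998 = 9894
Giving 5460 / 4339 / 3245 / 7035 / 6937 / 5590 / 9894.
Total after period 3: 5460 + 4339 + 3245 + 7035 + 6937 + 5590 + 9894 = 42500

42500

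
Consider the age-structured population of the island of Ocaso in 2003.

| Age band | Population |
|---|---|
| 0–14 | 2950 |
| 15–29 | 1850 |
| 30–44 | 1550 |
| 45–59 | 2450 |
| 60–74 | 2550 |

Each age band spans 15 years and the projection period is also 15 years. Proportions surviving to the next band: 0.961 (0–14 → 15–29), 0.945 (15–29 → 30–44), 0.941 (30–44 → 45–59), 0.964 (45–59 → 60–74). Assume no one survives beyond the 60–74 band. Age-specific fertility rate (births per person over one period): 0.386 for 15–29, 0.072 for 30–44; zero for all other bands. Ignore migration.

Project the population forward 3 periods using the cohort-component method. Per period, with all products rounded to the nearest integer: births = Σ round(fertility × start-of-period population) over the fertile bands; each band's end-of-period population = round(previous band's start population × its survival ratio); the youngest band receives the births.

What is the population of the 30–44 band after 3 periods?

750

Period 1.
Births: 1850 * 0.386 = 714, 1550 * 0.072 = 112 — total 826
15–29: 2950 * 0.961 = 2835
30–44: 1850 * 0.945 = 1748
45–59: 1550 * 0.941 = 1459
60–74: 2450 * 0.964 = 2362
Population now: 0–14=826, 15–29=2835, 30–44=1748, 45–59=1459, 60–74=2362
Period 2.
Births: 2835 * 0.386 = 1094, 1748 * 0.072 = 126 — total 1220
15–29: 826 * 0.961 = 794
30–44: 2835 * 0.945 = 2679
45–59: 1748 * 0.941 = 1645
60–74: 1459 * 0.964 = 1406
Population now: 0–14=1220, 15–29=794, 30–44=2679, 45–59=1645, 60–74=1406
Period 3.
Births: 794 * 0.386 = 306, 2679 * 0.072 = 193 — total 499
15–29: 1220 * 0.961 = 1172
30–44: 794 * 0.945 = 750
45–59: 2679 * 0.941 = 2521
60–74: 1645 * 0.964 = 1586
Population now: 0–14=499, 15–29=1172, 30–44=750, 45–59=2521, 60–74=1586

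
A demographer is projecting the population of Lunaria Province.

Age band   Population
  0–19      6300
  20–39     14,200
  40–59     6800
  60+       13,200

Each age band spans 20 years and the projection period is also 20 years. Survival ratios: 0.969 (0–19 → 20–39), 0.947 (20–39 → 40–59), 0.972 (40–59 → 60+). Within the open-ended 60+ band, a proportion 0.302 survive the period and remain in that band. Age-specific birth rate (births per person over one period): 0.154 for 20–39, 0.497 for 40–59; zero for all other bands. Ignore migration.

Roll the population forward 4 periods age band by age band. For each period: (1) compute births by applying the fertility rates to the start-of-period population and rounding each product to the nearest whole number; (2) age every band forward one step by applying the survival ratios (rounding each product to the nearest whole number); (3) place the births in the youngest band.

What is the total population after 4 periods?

22407

(Groups numbered youngest = 1 to oldest = 4.)
— Period 1 —
Births: 14200 × 0.154 = 2187 ; 6800 × 0.497 = 3380 → 5567
Group 2: 6300 × 0.969 = 6105
Group 3: 14200 × 0.947 = 13447
Group 4: 6800 × 0.972 + 13200 × 0.302 = 6610 + 3986 = 10596
Population now: 0–19=5567, 20–39=6105, 40–59=13447, 60+=10596
— Period 2 —
Births: 6105 × 0.154 = 940 ; 13447 × 0.497 = 6683 → 7623
Group 2: 5567 × 0.969 = 5394
Group 3: 6105 × 0.947 = 5781
Group 4: 13447 × 0.972 + 10596 × 0.302 = 13070 + 3200 = 16270
Population now: 0–19=7623, 20–39=5394, 40–59=5781, 60+=16270
— Period 3 —
Births: 5394 × 0.154 = 831 ; 5781 × 0.497 = 2873 → 3704
Group 2: 7623 × 0.969 = 7387
Group 3: 5394 × 0.947 = 5108
Group 4: 5781 × 0.972 + 16270 × 0.302 = 5619 + 4914 = 10533
Population now: 0–19=3704, 20–39=7387, 40–59=5108, 60+=10533
— Period 4 —
Births: 7387 × 0.154 = 1138 ; 5108 × 0.497 = 2539 → 3677
Group 2: 3704 × 0.969 = 3589
Group 3: 7387 × 0.947 = 6995
Group 4: 5108 × 0.972 + 10533 × 0.302 = 4965 + 3181 = 8146
Population now: 0–19=3677, 20–39=3589, 40–59=6995, 60+=8146
Total after period 4: 3677 + 3589 + 6995 + 8146 = 22407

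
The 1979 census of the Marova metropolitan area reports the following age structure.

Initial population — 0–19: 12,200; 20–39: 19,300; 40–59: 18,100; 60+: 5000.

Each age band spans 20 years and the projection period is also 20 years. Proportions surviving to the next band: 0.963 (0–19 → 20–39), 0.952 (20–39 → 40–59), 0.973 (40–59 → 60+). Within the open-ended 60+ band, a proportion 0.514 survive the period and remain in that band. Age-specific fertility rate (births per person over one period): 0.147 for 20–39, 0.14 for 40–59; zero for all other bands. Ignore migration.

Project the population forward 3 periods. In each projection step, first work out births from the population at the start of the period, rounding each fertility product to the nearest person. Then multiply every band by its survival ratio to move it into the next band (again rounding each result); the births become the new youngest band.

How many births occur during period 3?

2326

Numbering the groups 1..4 from youngest to oldest:
After projecting period 1:
Births: 19300 * 0.147 = 2837 ; 18100 * 0.14 = 2534 — total 5371
Group 2: 12200 * 0.963 = 11749
Group 3: 19300 * 0.952 = 18374
Group 4: 18100 * 0.973 + 5000 * 0.514 = 17611 + 2570 = 20181
Giving 5371 / 11749 / 18374 / 20181.
After projecting period 2:
Births: 11749 * 0.147 = 1727 ; 18374 * 0.14 = 2572 — total 4299
Group 2: 5371 * 0.963 = 5172
Group 3: 11749 * 0.952 = 11185
Group 4: 18374 * 0.973 + 20181 * 0.514 = 17878 + 10373 = 28251
Giving 4299 / 5172 / 11185 / 28251.
After projecting period 3:
Births: 5172 * 0.147 = 760 ; 11185 * 0.14 = 1566 — total 2326
Group 2: 4299 * 0.963 = 4140
Group 3: 5172 * 0.952 = 4924
Group 4: 11185 * 0.973 + 28251 * 0.514 = 10883 + 14521 = 25404
Giving 2326 / 4140 / 4924 / 25404.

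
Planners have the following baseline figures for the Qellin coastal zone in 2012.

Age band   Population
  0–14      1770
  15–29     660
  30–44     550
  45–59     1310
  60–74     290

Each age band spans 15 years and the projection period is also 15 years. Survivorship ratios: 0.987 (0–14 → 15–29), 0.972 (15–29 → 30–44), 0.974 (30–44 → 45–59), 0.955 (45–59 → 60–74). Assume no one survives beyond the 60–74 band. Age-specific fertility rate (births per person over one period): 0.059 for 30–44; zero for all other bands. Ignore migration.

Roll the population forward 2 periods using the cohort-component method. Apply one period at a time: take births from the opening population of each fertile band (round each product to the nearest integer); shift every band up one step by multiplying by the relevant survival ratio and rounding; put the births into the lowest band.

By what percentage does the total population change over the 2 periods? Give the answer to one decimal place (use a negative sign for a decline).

-36.6

Period 1:
Births: 550 * 0.059 = 32
15–29: 1770 * 0.987 = 1747
30–44: 660 * 0.972 = 642
45–59: 550 * 0.974 = 536
60–74: 1310 * 0.955 = 1251
Population now: 0–14=32, 15–29=1747, 30–44=642, 45–59=536, 60–74=1251
Period 2:
Births: 642 * 0.059 = 38
15–29: 32 * 0.987 = 32
30–44: 1747 * 0.972 = 1698
45–59: 642 * 0.974 = 625
60–74: 536 * 0.955 = 512
Population now: 0–14=38, 15–29=32, 30–44=1698, 45–59=625, 60–74=512
Total: 4580 → 2905; change = -1675; percentage change = -36.6%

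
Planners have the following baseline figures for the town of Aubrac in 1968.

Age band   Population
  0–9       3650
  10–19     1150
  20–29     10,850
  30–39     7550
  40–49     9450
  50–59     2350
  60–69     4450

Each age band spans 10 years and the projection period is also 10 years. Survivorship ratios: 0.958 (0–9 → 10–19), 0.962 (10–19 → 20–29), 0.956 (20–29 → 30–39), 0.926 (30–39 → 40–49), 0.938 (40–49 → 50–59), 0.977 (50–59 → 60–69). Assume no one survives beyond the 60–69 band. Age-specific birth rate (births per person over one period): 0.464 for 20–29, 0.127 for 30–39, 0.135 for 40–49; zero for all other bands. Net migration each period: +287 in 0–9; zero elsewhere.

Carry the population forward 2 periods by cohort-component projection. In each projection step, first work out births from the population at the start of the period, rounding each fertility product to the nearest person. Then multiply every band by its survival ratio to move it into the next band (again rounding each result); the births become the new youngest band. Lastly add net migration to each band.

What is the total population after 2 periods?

39544

After projecting period 1:
Births: 10850 × 0.464 = 5034 ; 7550 × 0.127 = 959 ; 9450 × 0.135 = 1276 → 7269
10–19: 3650 × 0.958 = 3497
20–29: 1150 × 0.962 = 1106
30–39: 10850 × 0.956 = 10373
40–49: 7550 × 0.926 = 6991
50–59: 9450 × 0.938 = 8864
60–69: 2350 × 0.977 = 2296
Net migration: 0–9 + 287 → 7556
End of period: [7556, 3497, 1106, 10373, 6991, 8864, 2296]
After projecting period 2:
Births: 1106 × 0.464 = 513 ; 10373 × 0.127 = 1317 ; 6991 × 0.135 = 944 → 2774
10–19: 7556 × 0.958 = 7239
20–29: 3497 × 0.962 = 3364
30–39: 1106 × 0.956 = 1057
40–49: 10373 × 0.926 = 9605
50–59: 6991 × 0.938 = 6558
60–69: 8864 × 0.977 = 8660
Net migration: 0–9 + 287 → 3061
End of period: [3061, 7239, 3364, 1057, 9605, 6558, 8660]
Total after period 2: 3061 + 7239 + 3364 + 1057 + 9605 + 6558 + 8660 = 39544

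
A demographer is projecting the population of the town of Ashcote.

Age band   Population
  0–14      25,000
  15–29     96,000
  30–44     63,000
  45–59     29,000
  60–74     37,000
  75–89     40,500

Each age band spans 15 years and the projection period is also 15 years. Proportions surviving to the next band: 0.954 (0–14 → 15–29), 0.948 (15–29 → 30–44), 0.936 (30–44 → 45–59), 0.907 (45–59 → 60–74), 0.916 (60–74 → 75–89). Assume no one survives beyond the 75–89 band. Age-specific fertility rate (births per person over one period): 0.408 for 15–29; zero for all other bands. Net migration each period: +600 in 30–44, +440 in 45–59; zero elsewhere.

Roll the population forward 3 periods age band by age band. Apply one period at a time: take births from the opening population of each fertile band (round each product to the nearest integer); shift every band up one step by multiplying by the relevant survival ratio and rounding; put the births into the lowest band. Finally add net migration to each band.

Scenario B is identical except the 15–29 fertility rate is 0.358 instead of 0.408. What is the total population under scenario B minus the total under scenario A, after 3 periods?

-8986

Numbering the groups 1..6 from youngest to oldest:
Period 1.
Births: 96000 × 0.408 = 39168
Group 2: 25000 × 0.954 = 23850
Group 3: 96000 × 0.948 = 91008
Group 4: 63000 × 0.936 = 58968
Group 5: 29000 × 0.907 = 26303
Group 6: 37000 × 0.916 = 33892
Net migration: Group 3 + 600 → 91608; Group 4 + 440 → 59408
→ [39168, 23850, 91608, 59408, 26303, 33892]
Period 2.
Births: 23850 × 0.408 = 9731
Group 2: 39168 × 0.954 = 37366
Group 3: 23850 × 0.948 = 22610
Group 4: 91608 × 0.936 = 85745
Group 5: 59408 × 0.907 = 53883
Group 6: 26303 × 0.916 = 24094
Net migration: Group 3 + 600 → 23210; Group 4 + 440 → 86185
→ [9731, 37366, 23210, 86185, 53883, 24094]
Period 3.
Births: 37366 × 0.408 = 15245
Group 2: 9731 × 0.954 = 9283
Group 3: 37366 × 0.948 = 35423
Group 4: 23210 × 0.936 = 21725
Group 5: 86185 × 0.907 = 78170
Group 6: 53883 × 0.916 = 49357
Net migration: Group 3 + 600 → 36023; Group 4 + 440 → 22165
→ [15245, 9283, 36023, 22165, 78170, 49357]
Scenario A total after 3 periods: 210243
Scenario B projection —
Period 1.
Births: 96000 × 0.358 = 34368
Group 2: 25000 × 0.954 = 23850
Group 3: 96000 × 0.948 = 91008
Group 4: 63000 × 0.936 = 58968
Group 5: 29000 × 0.907 = 26303
Group 6: 37000 × 0.916 = 33892
Net migration: Group 3 + 600 → 91608; Group 4 + 440 → 59408
→ [34368, 23850, 91608, 59408, 26303, 33892]
Period 2.
Births: 23850 × 0.358 = 8538
Group 2: 34368 × 0.954 = 32787
Group 3: 23850 × 0.948 = 22610
Group 4: 91608 × 0.936 = 85745
Group 5: 59408 × 0.907 = 53883
Group 6: 26303 × 0.916 = 24094
Net migration: Group 3 + 600 → 23210; Group 4 + 440 → 86185
→ [8538, 32787, 23210, 86185, 53883, 24094]
Period 3.
Births: 32787 × 0.358 = 11738
Group 2: 8538 × 0.954 = 8145
Group 3: 32787 × 0.948 = 31082
Group 4: 23210 × 0.936 = 21725
Group 5: 86185 × 0.907 = 78170
Group 6: 53883 × 0.916 = 49357
Net migration: Group 3 + 600 → 31682; Group 4 + 440 → 22165
→ [11738, 8145, 31682, 22165, 78170, 49357]
Scenario B total after 3 periods: 201257
Difference B − A = 201257 − 210243 = -8986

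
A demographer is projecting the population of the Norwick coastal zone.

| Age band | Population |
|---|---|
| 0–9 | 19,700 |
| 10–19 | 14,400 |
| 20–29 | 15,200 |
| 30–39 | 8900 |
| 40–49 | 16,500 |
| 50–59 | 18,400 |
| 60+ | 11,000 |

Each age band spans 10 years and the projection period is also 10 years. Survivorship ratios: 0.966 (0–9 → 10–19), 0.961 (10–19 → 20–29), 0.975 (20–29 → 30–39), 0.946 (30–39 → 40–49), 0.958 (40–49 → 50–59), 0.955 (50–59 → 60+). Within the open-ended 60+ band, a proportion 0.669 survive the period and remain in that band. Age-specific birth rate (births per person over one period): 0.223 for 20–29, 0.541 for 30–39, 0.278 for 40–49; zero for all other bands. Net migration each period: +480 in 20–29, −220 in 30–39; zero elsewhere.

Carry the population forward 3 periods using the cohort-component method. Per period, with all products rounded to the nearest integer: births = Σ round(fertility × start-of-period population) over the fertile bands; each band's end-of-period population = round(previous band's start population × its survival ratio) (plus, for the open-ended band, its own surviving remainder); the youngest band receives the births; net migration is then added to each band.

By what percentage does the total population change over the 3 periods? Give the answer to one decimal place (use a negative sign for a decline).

Let group 1 be 0–9 through group 7 = 60+.
— Period 1 —
Births: 15200 × 0.223 = 3390, 8900 × 0.541 = 4815, 16500 × 0.278 = 4587 → 12792
Group 2: 19700 × 0.966 = 19030
Group 3: 14400 × 0.961 = 13838
Group 4: 15200 × 0.975 = 14820
Group 5: 8900 × 0.946 = 8419
Group 6: 16500 × 0.958 = 15807
Group 7: 18400 × 0.955 + 11000 × 0.669 = 17572 + 7359 = 24931
Net migration: Group 3 + 480 → 14318; Group 4 − 220 → 14600
Giving 12792 / 19030 / 14318 / 14600 / 8419 / 15807 / 24931.
— Period 2 —
Births: 14318 × 0.223 = 3193, 14600 × 0.541 = 7899, 8419 × 0.278 = 2340 → 13432
Group 2: 12792 × 0.966 = 12357
Group 3: 19030 × 0.961 = 18288
Group 4: 14318 × 0.975 = 13960
Group 5: 14600 × 0.946 = 13812
Group 6: 8419 × 0.958 = 8065
Group 7: 15807 × 0.955 + 24931 × 0.669 = 15096 + 16679 = 31775
Net migration: Group 3 + 480 → 18768; Group 4 − 220 → 13740
Giving 13432 / 12357 / 18768 / 13740 / 13812 / 8065 / 31775.
— Period 3 —
Births: 18768 × 0.223 = 4185, 13740 × 0.541 = 7433, 13812 × 0.278 = 3840 → 15458
Group 2: 13432 × 0.966 = 12975
Group 3: 12357 × 0.961 = 11875
Group 4: 18768 × 0.975 = 18299
Group 5: 13740 × 0.946 = 12998
Group 6: 13812 × 0.958 = 13232
Group 7: 8065 × 0.955 + 31775 × 0.669 = 7702 + 21257 = 28959
Net migration: Group 3 + 480 → 12355; Group 4 − 220 → 18079
Giving 15458 / 12975 / 12355 / 18079 / 12998 / 13232 / 28959.
Total: 104100 → 114056; change = 9956; percentage change = 9.6%

9.6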